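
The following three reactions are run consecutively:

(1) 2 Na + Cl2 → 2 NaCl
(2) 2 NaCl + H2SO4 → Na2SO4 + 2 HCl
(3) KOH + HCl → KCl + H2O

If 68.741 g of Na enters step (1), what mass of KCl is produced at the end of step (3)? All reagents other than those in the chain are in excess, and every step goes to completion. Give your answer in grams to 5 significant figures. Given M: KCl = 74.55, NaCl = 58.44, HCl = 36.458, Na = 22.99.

222.91 g

n(Na) = 68.741 / 22.99 = 2.99004 mol.
Reaction (1): Na→NaCl ratio 2:2 ⇒ n(NaCl) = 2.99004 mol.
Reaction (2): NaCl→HCl ratio 2:2 ⇒ n(HCl) = 2.99004 mol.
Reaction (3): HCl→KCl ratio 1:1 ⇒ n(KCl) = 2.99004 mol.
Mass of KCl = 2.99004 × 74.55 = 222.907 g.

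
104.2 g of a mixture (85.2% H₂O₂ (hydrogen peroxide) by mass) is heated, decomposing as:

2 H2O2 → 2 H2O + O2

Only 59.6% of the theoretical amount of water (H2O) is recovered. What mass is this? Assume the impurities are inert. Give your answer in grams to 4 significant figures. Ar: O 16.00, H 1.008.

Pure H2O2 available = 104.2 g × 0.852 = 88.778 g.
M(H2O2) = 2(1.008) + 2(16.00) = 34.016 g/mol.
M(H2O) = 2(1.008) + 16.00 = 18.016 g/mol.
n(H2O2) = 88.778 g / 34.016 g/mol = 2.6099 mol.
From the equation the H2O2:H2O mole ratio is 2:2, so n(H2O) = 2.6099 × 2/2 = 2.6099 mol.
Mass of H2O = 2.6099 mol × 18.016 g/mol = 47.020 g.
Actual mass collected = 47.020 g × 0.596 = 28.024 g.

28.02 g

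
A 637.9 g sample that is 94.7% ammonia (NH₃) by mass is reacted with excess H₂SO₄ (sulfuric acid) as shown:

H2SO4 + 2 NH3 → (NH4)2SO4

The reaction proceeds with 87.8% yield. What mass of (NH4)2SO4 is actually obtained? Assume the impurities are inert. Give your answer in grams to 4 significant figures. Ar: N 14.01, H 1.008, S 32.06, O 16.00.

2057 g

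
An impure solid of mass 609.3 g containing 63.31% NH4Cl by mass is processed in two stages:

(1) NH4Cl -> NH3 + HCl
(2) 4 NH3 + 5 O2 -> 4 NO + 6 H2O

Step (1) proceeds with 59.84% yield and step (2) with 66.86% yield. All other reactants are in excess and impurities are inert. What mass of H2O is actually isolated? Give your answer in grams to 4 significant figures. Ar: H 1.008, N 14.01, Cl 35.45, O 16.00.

Pure NH4Cl = 609.3 × 0.6331 = 385.75 g.
M(NH4Cl) = 14.01 + 4(1.008) + 35.45 = 53.492 g/mol.
M(H2O) = 2(1.008) + 16.00 = 18.016 g/mol.
n(NH4Cl) = 385.75 / 53.492 = 7.2113 mol.
Step 1 (NH4Cl:NH3 = 1:1): theoretical n(NH3) = 7.2113 mol; at 59.84% yield, n(NH3) = 4.3153 mol.
Step 2 (NH3:H2O = 4:6): theoretical n(H2O) = 6.4729 mol, so theoretical mass = 6.4729 × 18.016 = 116.62 g.
At 66.86% yield, actual mass of H2O = 116.62 × 0.6686 = 77.969 g.

77.97 g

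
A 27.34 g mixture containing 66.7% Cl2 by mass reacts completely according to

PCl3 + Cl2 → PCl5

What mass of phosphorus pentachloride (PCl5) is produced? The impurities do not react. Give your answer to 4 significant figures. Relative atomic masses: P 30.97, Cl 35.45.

Mass of pure Cl2 = 27.34 g × 0.667 = 18.236 g.
M(Cl2) = 2(35.45) = 70.90 g/mol.
M(PCl5) = 30.97 + 5(35.45) = 208.22 g/mol.
n(Cl2) = 18.236 g / 70.90 g/mol = 0.25720 mol.
From the equation the Cl2:PCl5 mole ratio is 1:1, so n(PCl5) = 0.25720 × 1/1 = 0.25720 mol.
Mass of PCl5 = 0.25720 mol × 208.22 g/mol = 53.555 g.

53.56 g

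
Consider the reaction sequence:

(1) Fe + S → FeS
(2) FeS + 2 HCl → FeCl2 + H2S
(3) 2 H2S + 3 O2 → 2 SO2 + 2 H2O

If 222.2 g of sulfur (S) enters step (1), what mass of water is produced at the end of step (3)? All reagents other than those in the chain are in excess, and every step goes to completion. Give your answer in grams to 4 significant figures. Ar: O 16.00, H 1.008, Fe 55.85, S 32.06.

M(S) = 32.06 g/mol.
M(H2O) = 2(1.008) + 16.00 = 18.016 g/mol.
n(S) = 222.2 / 32.06 = 6.9308 mol.
Reaction (1): S→FeS ratio 1:1 ⇒ n(FeS) = 6.9308 mol.
Reaction (2): FeS→H2S ratio 1:1 ⇒ n(H2S) = 6.9308 mol.
Reaction (3): H2S→H2O ratio 2:2 ⇒ n(H2O) = 6.9308 mol.
Mass of H2O = 6.9308 × 18.016 = 124.86 g.

124.9 g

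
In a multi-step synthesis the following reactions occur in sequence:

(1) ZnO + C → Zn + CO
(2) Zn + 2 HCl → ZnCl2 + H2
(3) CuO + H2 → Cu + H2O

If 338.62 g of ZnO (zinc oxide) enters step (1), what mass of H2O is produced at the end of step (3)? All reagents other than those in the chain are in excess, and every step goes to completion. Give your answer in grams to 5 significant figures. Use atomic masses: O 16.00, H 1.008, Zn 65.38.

74.964 g

M(ZnO) = 65.38 + 16.00 = 81.38 g/mol.
M(H2O) = 2(1.008) + 16.00 = 18.016 g/mol.
n(ZnO) = 338.62 / 81.38 = 4.16097 mol.
Reaction (1): ZnO→Zn ratio 1:1 ⇒ n(Zn) = 4.16097 mol.
Reaction (2): Zn→H2 ratio 1:1 ⇒ n(H2) = 4.16097 mol.
Reaction (3): H2→H2O ratio 1:1 ⇒ n(H2O) = 4.16097 mol.
Mass of H2O = 4.16097 × 18.016 = 74.9641 g.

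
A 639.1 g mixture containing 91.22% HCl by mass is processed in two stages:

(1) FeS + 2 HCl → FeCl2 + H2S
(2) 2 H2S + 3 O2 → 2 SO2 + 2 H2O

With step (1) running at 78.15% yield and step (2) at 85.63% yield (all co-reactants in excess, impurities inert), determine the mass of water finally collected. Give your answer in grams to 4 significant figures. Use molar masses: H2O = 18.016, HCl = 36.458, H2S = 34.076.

Pure HCl = 639.1 × 0.9122 = 582.99 g.
n(HCl) = 582.99 / 36.458 = 15.991 mol.
Step 1 (HCl:H2S = 2:1): theoretical n(H2S) = 7.9953 mol; at 78.15% yield, n(H2S) = 6.2483 mol.
Step 2 (H2S:H2O = 2:2): theoretical n(H2O) = 6.2483 mol, so theoretical mass = 6.2483 × 18.016 = 112.57 g.
At 85.63% yield, actual mass of H2O = 112.57 × 0.8563 = 96.394 g.

96.39 g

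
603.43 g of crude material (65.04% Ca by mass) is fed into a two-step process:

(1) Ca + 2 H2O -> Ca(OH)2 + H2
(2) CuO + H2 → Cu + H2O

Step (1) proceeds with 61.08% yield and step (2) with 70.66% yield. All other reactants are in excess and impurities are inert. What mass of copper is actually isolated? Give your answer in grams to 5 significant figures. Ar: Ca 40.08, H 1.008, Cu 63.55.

Pure Ca = 603.43 × 0.6504 = 392.471 g.
M(Ca) = 40.08 g/mol.
M(Cu) = 63.55 g/mol.
n(Ca) = 392.471 / 40.08 = 9.79219 mol.
Step 1 (Ca:H2 = 1:1): theoretical n(H2) = 9.79219 mol; at 61.08% yield, n(H2) = 5.98107 mol.
Step 2 (H2:Cu = 1:1): theoretical n(Cu) = 5.98107 mol, so theoretical mass = 5.98107 × 63.55 = 380.097 g.
At 70.66% yield, actual mass of Cu = 380.097 × 0.7066 = 268.576 g.

268.58 g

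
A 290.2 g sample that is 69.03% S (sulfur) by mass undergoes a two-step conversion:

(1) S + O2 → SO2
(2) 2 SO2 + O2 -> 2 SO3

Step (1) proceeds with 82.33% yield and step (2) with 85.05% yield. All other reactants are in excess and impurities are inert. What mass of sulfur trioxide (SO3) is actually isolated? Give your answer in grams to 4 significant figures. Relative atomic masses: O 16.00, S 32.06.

Pure S = 290.2 × 0.6903 = 200.33 g.
M(S) = 32.06 g/mol.
M(SO3) = 32.06 + 3(16.00) = 80.06 g/mol.
n(S) = 200.33 / 32.06 = 6.2484 mol.
Step 1 (S:SO2 = 1:1): theoretical n(SO2) = 6.2484 mol; at 82.33% yield, n(SO2) = 5.1443 mol.
Step 2 (SO2:SO3 = 2:2): theoretical n(SO3) = 5.1443 mol, so theoretical mass = 5.1443 × 80.06 = 411.86 g.
At 85.05% yield, actual mass of SO3 = 411.86 × 0.8505 = 350.28 g.

350.3 g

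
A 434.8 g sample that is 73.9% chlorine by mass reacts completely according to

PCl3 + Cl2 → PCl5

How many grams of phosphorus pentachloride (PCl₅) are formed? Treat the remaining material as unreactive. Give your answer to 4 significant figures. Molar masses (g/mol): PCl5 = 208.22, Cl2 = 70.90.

Mass of pure Cl2 = 434.8 g × 0.739 = 321.32 g.
n(Cl2) = 321.32 g / 70.90 g/mol = 4.5320 mol.
From the equation the Cl2:PCl5 mole ratio is 1:1, so n(PCl5) = 4.5320 × 1/1 = 4.5320 mol.
Mass of PCl5 = 4.5320 mol × 208.22 g/mol = 943.65 g.

943.6 g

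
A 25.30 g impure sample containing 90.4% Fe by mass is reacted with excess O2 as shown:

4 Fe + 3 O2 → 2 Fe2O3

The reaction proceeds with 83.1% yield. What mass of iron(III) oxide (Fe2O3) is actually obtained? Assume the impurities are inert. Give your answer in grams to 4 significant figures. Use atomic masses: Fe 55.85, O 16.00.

27.17 g

Pure Fe available = 25.30 g × 0.904 = 22.871 g.
M(Fe) = 55.85 g/mol.
M(Fe2O3) = 2(55.85) + 3(16.00) = 159.70 g/mol.
n(Fe) = 22.871 g / 55.85 g/mol = 0.40951 mol.
From the equation the Fe:Fe2O3 mole ratio is 4:2, so n(Fe2O3) = 0.40951 × 2/4 = 0.20476 mol.
Mass of Fe2O3 = 0.20476 mol × 159.70 g/mol = 32.699 g.
Actual mass collected = 32.699 g × 0.831 = 27.173 g.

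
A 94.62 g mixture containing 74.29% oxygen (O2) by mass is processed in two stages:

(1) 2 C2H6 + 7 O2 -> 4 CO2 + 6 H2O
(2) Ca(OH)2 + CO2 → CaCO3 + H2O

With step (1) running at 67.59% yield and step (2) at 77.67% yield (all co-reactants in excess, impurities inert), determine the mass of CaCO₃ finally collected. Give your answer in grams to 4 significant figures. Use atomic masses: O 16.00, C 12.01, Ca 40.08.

Pure O2 = 94.62 × 0.7429 = 70.293 g.
M(O2) = 2(16.00) = 32.00 g/mol.
M(CaCO3) = 40.08 + 12.01 + 3(16.00) = 100.09 g/mol.
n(O2) = 70.293 / 32.00 = 2.1967 mol.
Step 1 (O2:CO2 = 7:4): theoretical n(CO2) = 1.2552 mol; at 67.59% yield, n(CO2) = 0.84841 mol.
Step 2 (CO2:CaCO3 = 1:1): theoretical n(CaCO3) = 0.84841 mol, so theoretical mass = 0.84841 × 100.09 = 84.918 g.
At 77.67% yield, actual mass of CaCO3 = 84.918 × 0.7767 = 65.956 g.

65.96 g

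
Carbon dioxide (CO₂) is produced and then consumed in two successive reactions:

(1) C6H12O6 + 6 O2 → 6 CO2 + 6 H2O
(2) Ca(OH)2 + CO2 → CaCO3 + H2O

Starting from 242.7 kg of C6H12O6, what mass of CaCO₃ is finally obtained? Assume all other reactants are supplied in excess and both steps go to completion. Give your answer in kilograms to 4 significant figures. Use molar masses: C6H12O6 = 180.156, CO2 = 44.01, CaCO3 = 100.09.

242.7 kg = 242700 g.
n(C6H12O6) = 242700 / 180.156 = 1347.2 mol.
Step 1 gives a 1:6 ratio of C6H12O6 to CO2, so n(CO2) = 8083.0 mol.
In step 2 the CO2:CaCO3 ratio is 1:1, so n(CaCO3) = 8083.0 mol.
Mass of CaCO3 = 8083.0 × 100.09 = 809030 g = 809.0 kg.

809.0 kg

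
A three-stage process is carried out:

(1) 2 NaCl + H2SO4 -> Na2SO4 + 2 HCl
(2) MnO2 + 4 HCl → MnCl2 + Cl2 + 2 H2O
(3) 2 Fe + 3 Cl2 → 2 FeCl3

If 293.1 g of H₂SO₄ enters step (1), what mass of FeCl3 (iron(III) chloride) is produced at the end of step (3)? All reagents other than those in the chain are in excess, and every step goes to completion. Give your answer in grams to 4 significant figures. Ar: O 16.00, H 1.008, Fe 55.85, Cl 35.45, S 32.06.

M(H2SO4) = 2(1.008) + 32.06 + 4(16.00) = 98.076 g/mol.
M(FeCl3) = 55.85 + 3(35.45) = 162.20 g/mol.
n(H2SO4) = 293.1 / 98.076 = 2.9885 mol.
Reaction (1): H2SO4→HCl ratio 1:2 ⇒ n(HCl) = 5.9770 mol.
Reaction (2): HCl→Cl2 ratio 4:1 ⇒ n(Cl2) = 1.4942 mol.
Reaction (3): Cl2→FeCl3 ratio 3:2 ⇒ n(FeCl3) = 0.99617 mol.
Mass of FeCl3 = 0.99617 × 162.20 = 161.58 g.

161.6 g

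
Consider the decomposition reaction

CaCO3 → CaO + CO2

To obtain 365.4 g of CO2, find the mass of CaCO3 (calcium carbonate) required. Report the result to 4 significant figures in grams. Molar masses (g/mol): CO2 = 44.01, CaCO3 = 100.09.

n(CO2) = 365.40 g / 44.01 g/mol = 8.3027 mol.
From the equation the CO2:CaCO3 mole ratio is 1:1, so n(CaCO3) = 8.3027 × 1/1 = 8.3027 mol.
Mass of CaCO3 = 8.3027 mol × 100.09 g/mol = 831.01 g.

831.0 g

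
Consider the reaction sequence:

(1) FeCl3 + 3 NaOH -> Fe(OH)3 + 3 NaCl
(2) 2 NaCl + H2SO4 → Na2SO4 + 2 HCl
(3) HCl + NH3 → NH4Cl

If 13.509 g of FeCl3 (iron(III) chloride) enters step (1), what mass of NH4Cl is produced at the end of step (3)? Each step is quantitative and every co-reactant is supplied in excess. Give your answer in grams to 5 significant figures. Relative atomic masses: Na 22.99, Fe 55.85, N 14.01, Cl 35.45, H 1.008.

M(FeCl3) = 55.85 + 3(35.45) = 162.20 g/mol.
M(NH4Cl) = 14.01 + 4(1.008) + 35.45 = 53.492 g/mol.
n(FeCl3) = 13.509 / 162.20 = 0.0832861 mol.
Reaction (1): FeCl3→NaCl ratio 1:3 ⇒ n(NaCl) = 0.249858 mol.
Reaction (2): NaCl→HCl ratio 2:2 ⇒ n(HCl) = 0.249858 mol.
Reaction (3): HCl→NH4Cl ratio 1:1 ⇒ n(NH4Cl) = 0.249858 mol.
Mass of NH4Cl = 0.249858 × 53.492 = 13.3654 g.

13.365 g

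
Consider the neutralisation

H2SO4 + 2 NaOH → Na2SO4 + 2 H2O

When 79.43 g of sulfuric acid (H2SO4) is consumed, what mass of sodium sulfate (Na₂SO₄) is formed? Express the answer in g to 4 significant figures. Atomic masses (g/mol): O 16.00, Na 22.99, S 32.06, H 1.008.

115.0 g

M(H2SO4) = 2(1.008) + 32.06 + 4(16.00) = 98.076 g/mol.
M(Na2SO4) = 2(22.99) + 32.06 + 4(16.00) = 142.04 g/mol.
n(H2SO4) = 79.430 g / 98.076 g/mol = 0.80988 mol.
From the equation the H2SO4:Na2SO4 mole ratio is 1:1, so n(Na2SO4) = 0.80988 × 1/1 = 0.80988 mol.
Mass of Na2SO4 = 0.80988 mol × 142.04 g/mol = 115.04 g.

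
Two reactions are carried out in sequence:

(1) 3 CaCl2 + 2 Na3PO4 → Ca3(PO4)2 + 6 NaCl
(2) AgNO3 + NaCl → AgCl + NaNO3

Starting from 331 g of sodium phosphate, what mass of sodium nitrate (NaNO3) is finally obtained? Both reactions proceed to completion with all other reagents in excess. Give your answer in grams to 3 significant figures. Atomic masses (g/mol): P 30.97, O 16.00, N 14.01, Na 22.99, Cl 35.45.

515 g

M(Na3PO4) = 3(22.99) + 30.97 + 4(16.00) = 163.94 g/mol.
M(NaNO3) = 22.99 + 14.01 + 3(16.00) = 85.00 g/mol.
n(Na3PO4) = 331.0 / 163.94 = 2.019 mol.
Step 1 gives a 2:6 ratio of Na3PO4 to NaCl, so n(NaCl) = 6.057 mol.
In step 2 the NaCl:NaNO3 ratio is 1:1, so n(NaNO3) = 6.057 mol.
Mass of NaNO3 = 6.057 × 85.00 = 514.9 g.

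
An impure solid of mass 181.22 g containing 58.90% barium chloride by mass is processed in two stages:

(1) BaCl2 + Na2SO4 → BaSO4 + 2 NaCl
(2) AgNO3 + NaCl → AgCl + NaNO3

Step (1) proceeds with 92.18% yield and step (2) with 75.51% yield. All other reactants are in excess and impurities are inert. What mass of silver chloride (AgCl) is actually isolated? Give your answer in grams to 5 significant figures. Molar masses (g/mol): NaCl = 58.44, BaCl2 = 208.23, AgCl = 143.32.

Pure BaCl2 = 181.22 × 0.5890 = 106.739 g.
n(BaCl2) = 106.739 / 208.23 = 0.512599 mol.
Step 1 (BaCl2:NaCl = 1:2): theoretical n(NaCl) = 1.02520 mol; at 92.18% yield, n(NaCl) = 0.945028 mol.
Step 2 (NaCl:AgCl = 1:1): theoretical n(AgCl) = 0.945028 mol, so theoretical mass = 0.945028 × 143.32 = 135.441 g.
At 75.51% yield, actual mass of AgCl = 135.441 × 0.7551 = 102.272 g.

102.27 g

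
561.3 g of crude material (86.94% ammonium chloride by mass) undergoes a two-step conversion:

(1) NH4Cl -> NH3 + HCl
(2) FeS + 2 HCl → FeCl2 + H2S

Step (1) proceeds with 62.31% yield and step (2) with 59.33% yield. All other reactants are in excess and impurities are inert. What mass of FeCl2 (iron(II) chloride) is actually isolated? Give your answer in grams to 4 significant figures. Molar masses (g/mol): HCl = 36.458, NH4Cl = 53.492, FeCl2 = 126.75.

213.7 g

Pure NH4Cl = 561.3 × 0.8694 = 487.99 g.
n(NH4Cl) = 487.99 / 53.492 = 9.1228 mol.
Step 1 (NH4Cl:HCl = 1:1): theoretical n(HCl) = 9.1228 mol; at 62.31% yield, n(HCl) = 5.6844 mol.
Step 2 (HCl:FeCl2 = 2:1): theoretical n(FeCl2) = 2.8422 mol, so theoretical mass = 2.8422 × 126.75 = 360.25 g.
At 59.33% yield, actual mass of FeCl2 = 360.25 × 0.5933 = 213.74 g.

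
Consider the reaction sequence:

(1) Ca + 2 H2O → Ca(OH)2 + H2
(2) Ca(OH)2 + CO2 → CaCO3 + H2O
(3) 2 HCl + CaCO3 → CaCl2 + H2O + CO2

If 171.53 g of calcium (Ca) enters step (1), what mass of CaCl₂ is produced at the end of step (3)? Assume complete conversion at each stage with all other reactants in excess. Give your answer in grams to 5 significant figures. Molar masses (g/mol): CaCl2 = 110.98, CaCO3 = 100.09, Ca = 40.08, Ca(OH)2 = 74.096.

n(Ca) = 171.53 / 40.08 = 4.27969 mol.
Reaction (1): Ca→Ca(OH)2 ratio 1:1 ⇒ n(Ca(OH)2) = 4.27969 mol.
Reaction (2): Ca(OH)2→CaCO3 ratio 1:1 ⇒ n(CaCO3) = 4.27969 mol.
Reaction (3): CaCO3→CaCl2 ratio 1:1 ⇒ n(CaCl2) = 4.27969 mol.
Mass of CaCl2 = 4.27969 × 110.98 = 474.960 g.

474.96 g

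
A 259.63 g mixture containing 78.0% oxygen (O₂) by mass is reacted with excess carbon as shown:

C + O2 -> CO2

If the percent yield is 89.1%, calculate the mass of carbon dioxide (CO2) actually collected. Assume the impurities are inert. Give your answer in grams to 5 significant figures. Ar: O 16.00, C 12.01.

248.16 g

Pure O2 available = 259.63 g × 0.780 = 202.511 g.
M(O2) = 2(16.00) = 32.00 g/mol.
M(CO2) = 12.01 + 2(16.00) = 44.01 g/mol.
n(O2) = 202.511 g / 32.00 g/mol = 6.32848 mol.
From the equation the O2:CO2 mole ratio is 1:1, so n(CO2) = 6.32848 × 1/1 = 6.32848 mol.
Mass of CO2 = 6.32848 mol × 44.01 g/mol = 278.516 g.
Actual mass collected = 278.516 g × 0.891 = 248.158 g.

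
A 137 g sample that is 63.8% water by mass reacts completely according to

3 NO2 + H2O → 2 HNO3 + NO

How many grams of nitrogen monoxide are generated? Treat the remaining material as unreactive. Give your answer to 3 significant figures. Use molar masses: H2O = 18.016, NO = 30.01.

146 g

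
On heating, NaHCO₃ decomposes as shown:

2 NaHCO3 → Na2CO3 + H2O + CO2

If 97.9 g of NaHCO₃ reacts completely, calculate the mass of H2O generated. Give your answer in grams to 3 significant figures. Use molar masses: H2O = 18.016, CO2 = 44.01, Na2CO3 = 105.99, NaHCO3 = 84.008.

n(NaHCO3) = 97.90 g / 84.008 g/mol = 1.165 mol.
From the equation the NaHCO3:H2O mole ratio is 2:1, so n(H2O) = 1.165 × 1/2 = 0.5827 mol.
Mass of H2O = 0.5827 mol × 18.016 g/mol = 10.50 g.

10.5 g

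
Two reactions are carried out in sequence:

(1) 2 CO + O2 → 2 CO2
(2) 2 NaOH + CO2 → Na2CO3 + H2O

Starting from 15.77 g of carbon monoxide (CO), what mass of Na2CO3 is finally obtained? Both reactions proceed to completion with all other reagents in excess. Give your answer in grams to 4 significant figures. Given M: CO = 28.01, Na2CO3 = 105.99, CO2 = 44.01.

n(CO) = 15.770 / 28.01 = 0.56301 mol.
Step 1 gives a 2:2 ratio of CO to CO2, so n(CO2) = 0.56301 mol.
In step 2 the CO2:Na2CO3 ratio is 1:1, so n(Na2CO3) = 0.56301 mol.
Mass of Na2CO3 = 0.56301 × 105.99 = 59.674 g.

59.67 g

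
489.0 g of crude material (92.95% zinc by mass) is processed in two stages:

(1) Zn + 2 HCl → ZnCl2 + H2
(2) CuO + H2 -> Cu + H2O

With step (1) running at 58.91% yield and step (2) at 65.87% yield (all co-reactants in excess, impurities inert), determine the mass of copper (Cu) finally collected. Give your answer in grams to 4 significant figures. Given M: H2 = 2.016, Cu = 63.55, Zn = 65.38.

Pure Zn = 489.0 × 0.9295 = 454.53 g.
n(Zn) = 454.53 / 65.38 = 6.9521 mol.
Step 1 (Zn:H2 = 1:1): theoretical n(H2) = 6.9521 mol; at 58.91% yield, n(H2) = 4.0955 mol.
Step 2 (H2:Cu = 1:1): theoretical n(Cu) = 4.0955 mol, so theoretical mass = 4.0955 × 63.55 = 260.27 g.
At 65.87% yield, actual mass of Cu = 260.27 × 0.6587 = 171.44 g.

171.4 g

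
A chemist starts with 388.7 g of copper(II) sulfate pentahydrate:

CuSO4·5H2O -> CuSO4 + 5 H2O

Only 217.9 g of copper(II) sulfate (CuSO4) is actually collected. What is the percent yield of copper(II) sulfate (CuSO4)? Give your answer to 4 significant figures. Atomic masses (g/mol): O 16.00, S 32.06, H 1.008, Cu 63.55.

87.70 %

M(CuSO4·5H2O) = 63.55 + 32.06 + 9(16.00) + 10(1.008) = 249.69 g/mol.
M(CuSO4) = 63.55 + 32.06 + 4(16.00) = 159.61 g/mol.
n(CuSO4·5H2O) = 388.70 g / 249.69 g/mol = 1.5567 mol.
From the equation the CuSO4·5H2O:CuSO4 mole ratio is 1:1, so n(CuSO4) = 1.5567 × 1/1 = 1.5567 mol.
Mass of CuSO4 = 1.5567 mol × 159.61 g/mol = 248.47 g.
This is the theoretical yield. Percent yield = 217.9 g / 248.47 g × 100% = 87.697%.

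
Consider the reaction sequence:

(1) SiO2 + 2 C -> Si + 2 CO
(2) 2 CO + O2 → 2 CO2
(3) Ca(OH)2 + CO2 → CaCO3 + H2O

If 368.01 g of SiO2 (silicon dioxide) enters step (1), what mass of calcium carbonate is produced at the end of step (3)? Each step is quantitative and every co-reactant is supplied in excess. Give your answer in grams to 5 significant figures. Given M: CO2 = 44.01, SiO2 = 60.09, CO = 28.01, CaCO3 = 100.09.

n(SiO2) = 368.01 / 60.09 = 6.12431 mol.
Reaction (1): SiO2→CO ratio 1:2 ⇒ n(CO) = 12.2486 mol.
Reaction (2): CO→CO2 ratio 2:2 ⇒ n(CO2) = 12.2486 mol.
Reaction (3): CO2→CaCO3 ratio 1:1 ⇒ n(CaCO3) = 12.2486 mol.
Mass of CaCO3 = 12.2486 × 100.09 = 1225.97 g.

1226.0 g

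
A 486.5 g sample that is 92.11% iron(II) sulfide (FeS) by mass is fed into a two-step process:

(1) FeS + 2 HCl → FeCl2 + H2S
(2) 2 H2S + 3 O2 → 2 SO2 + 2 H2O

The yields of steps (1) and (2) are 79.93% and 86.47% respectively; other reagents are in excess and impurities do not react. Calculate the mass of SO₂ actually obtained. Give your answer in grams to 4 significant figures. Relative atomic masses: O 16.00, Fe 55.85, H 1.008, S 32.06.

225.7 g

Pure FeS = 486.5 × 0.9211 = 448.12 g.
M(FeS) = 55.85 + 32.06 = 87.91 g/mol.
M(SO2) = 32.06 + 2(16.00) = 64.06 g/mol.
n(FeS) = 448.12 / 87.91 = 5.0974 mol.
Step 1 (FeS:H2S = 1:1): theoretical n(H2S) = 5.0974 mol; at 79.93% yield, n(H2S) = 4.0744 mol.
Step 2 (H2S:SO2 = 2:2): theoretical n(SO2) = 4.0744 mol, so theoretical mass = 4.0744 × 64.06 = 261.00 g.
At 86.47% yield, actual mass of SO2 = 261.00 × 0.8647 = 225.69 g.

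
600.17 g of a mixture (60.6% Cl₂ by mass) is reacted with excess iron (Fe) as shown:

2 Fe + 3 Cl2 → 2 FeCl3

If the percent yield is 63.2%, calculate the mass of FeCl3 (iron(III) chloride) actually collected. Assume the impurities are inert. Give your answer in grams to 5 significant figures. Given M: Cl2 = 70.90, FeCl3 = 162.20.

350.57 g

Pure Cl2 available = 600.17 g × 0.606 = 363.703 g.
n(Cl2) = 363.703 g / 70.90 g/mol = 5.12980 mol.
From the equation the Cl2:FeCl3 mole ratio is 3:2, so n(FeCl3) = 5.12980 × 2/3 = 3.41987 mol.
Mass of FeCl3 = 3.41987 mol × 162.20 g/mol = 554.703 g.
Actual mass collected = 554.703 g × 0.632 = 350.572 g.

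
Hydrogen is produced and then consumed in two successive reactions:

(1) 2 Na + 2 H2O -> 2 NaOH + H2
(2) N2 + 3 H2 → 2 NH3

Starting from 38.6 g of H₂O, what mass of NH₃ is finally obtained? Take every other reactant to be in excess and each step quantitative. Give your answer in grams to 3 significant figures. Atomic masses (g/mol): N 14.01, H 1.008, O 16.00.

12.2 g

M(H2O) = 2(1.008) + 16.00 = 18.016 g/mol.
M(NH3) = 14.01 + 3(1.008) = 17.034 g/mol.
n(H2O) = 38.60 / 18.016 = 2.143 mol.
Step 1 gives a 2:1 ratio of H2O to H2, so n(H2) = 1.071 mol.
In step 2 the H2:NH3 ratio is 3:2, so n(NH3) = 0.7142 mol.
Mass of NH3 = 0.7142 × 17.034 = 12.17 g.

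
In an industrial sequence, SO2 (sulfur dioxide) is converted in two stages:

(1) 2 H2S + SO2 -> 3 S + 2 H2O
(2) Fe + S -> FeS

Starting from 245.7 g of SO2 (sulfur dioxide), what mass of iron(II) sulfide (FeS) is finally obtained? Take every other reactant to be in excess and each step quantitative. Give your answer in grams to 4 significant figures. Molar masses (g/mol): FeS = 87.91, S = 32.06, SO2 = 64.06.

n(SO2) = 245.70 / 64.06 = 3.8355 mol.
Step 1 gives a 1:3 ratio of SO2 to S, so n(S) = 11.506 mol.
In step 2 the S:FeS ratio is 1:1, so n(FeS) = 11.506 mol.
Mass of FeS = 11.506 × 87.91 = 1011.5 g.

1012 g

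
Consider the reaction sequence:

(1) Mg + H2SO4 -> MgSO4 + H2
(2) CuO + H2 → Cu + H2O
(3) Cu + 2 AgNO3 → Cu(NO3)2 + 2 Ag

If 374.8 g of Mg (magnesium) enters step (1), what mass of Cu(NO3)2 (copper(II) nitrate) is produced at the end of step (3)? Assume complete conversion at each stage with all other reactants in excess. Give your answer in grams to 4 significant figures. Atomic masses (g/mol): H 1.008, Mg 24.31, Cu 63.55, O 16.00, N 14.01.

M(Mg) = 24.31 g/mol.
M(Cu(NO3)2) = 63.55 + 2(14.01) + 6(16.00) = 187.57 g/mol.
n(Mg) = 374.8 / 24.31 = 15.418 mol.
Reaction (1): Mg→H2 ratio 1:1 ⇒ n(H2) = 15.418 mol.
Reaction (2): H2→Cu ratio 1:1 ⇒ n(Cu) = 15.418 mol.
Reaction (3): Cu→Cu(NO3)2 ratio 1:1 ⇒ n(Cu(NO3)2) = 15.418 mol.
Mass of Cu(NO3)2 = 15.418 × 187.57 = 2891.9 g.

2892 g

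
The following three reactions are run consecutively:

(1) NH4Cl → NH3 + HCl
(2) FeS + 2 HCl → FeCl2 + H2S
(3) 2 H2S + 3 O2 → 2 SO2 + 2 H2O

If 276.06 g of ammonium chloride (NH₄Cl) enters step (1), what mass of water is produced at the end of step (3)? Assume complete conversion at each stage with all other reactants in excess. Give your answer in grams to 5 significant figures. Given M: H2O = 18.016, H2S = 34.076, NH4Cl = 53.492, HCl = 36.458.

n(NH4Cl) = 276.06 / 53.492 = 5.16077 mol.
Reaction (1): NH4Cl→HCl ratio 1:1 ⇒ n(HCl) = 5.16077 mol.
Reaction (2): HCl→H2S ratio 2:1 ⇒ n(H2S) = 2.58039 mol.
Reaction (3): H2S→H2O ratio 2:2 ⇒ n(H2O) = 2.58039 mol.
Mass of H2O = 2.58039 × 18.016 = 46.4882 g.

46.488 g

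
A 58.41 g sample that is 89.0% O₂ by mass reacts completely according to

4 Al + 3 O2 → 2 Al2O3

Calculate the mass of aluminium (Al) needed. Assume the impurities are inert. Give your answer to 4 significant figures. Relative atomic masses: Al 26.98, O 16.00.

58.44 g

Mass of pure O2 = 58.41 g × 0.890 = 51.985 g.
M(O2) = 2(16.00) = 32.00 g/mol.
M(Al) = 26.98 g/mol.
n(O2) = 51.985 g / 32.00 g/mol = 1.6245 mol.
From the equation the O2:Al mole ratio is 3:4, so n(Al) = 1.6245 × 4/3 = 2.1660 mol.
Mass of Al = 2.1660 mol × 26.98 g/mol = 58.440 g.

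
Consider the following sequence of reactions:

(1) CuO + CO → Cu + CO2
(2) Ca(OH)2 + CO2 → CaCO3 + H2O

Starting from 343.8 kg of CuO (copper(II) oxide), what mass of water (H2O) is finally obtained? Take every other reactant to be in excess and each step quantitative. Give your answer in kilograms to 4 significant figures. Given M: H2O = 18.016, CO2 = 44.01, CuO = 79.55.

77.86 kg

343.8 kg = 343800 g.
n(CuO) = 343800 / 79.55 = 4321.8 mol.
Step 1 gives a 1:1 ratio of CuO to CO2, so n(CO2) = 4321.8 mol.
In step 2 the CO2:H2O ratio is 1:1, so n(H2O) = 4321.8 mol.
Mass of H2O = 4321.8 × 18.016 = 77862 g = 77.86 kg.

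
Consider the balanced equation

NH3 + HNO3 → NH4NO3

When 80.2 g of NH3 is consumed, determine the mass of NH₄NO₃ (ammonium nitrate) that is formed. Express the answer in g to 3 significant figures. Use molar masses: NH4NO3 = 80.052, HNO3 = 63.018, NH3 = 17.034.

377 g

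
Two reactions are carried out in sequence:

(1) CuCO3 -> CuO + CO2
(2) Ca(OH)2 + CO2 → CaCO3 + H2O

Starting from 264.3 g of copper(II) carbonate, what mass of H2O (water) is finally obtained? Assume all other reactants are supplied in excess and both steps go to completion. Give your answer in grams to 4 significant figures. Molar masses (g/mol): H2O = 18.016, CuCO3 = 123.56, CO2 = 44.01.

38.54 g

n(CuCO3) = 264.30 / 123.56 = 2.1390 mol.
Step 1 gives a 1:1 ratio of CuCO3 to CO2, so n(CO2) = 2.1390 mol.
In step 2 the CO2:H2O ratio is 1:1, so n(H2O) = 2.1390 mol.
Mass of H2O = 2.1390 × 18.016 = 38.537 g.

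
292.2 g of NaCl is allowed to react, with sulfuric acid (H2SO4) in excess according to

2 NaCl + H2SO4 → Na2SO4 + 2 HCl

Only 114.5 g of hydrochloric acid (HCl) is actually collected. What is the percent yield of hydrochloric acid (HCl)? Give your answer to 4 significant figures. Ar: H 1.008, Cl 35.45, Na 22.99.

M(NaCl) = 22.99 + 35.45 = 58.44 g/mol.
M(HCl) = 1.008 + 35.45 = 36.458 g/mol.
n(NaCl) = 292.20 g / 58.44 g/mol = 5.0000 mol.
From the equation the NaCl:HCl mole ratio is 2:2, so n(HCl) = 5.0000 × 2/2 = 5.0000 mol.
Mass of HCl = 5.0000 mol × 36.458 g/mol = 182.29 g.
This is the theoretical yield. Percent yield = 114.5 g / 182.29 g × 100% = 62.812%.

62.81 %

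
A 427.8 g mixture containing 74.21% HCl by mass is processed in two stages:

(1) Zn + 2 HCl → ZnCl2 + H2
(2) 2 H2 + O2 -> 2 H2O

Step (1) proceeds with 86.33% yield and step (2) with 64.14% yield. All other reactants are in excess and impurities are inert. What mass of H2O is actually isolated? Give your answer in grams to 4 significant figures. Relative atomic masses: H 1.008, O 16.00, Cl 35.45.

43.43 g

Pure HCl = 427.8 × 0.7421 = 317.47 g.
M(HCl) = 1.008 + 35.45 = 36.458 g/mol.
M(H2O) = 2(1.008) + 16.00 = 18.016 g/mol.
n(HCl) = 317.47 / 36.458 = 8.7078 mol.
Step 1 (HCl:H2 = 2:1): theoretical n(H2) = 4.3539 mol; at 86.33% yield, n(H2) = 3.7587 mol.
Step 2 (H2:H2O = 2:2): theoretical n(H2O) = 3.7587 mol, so theoretical mass = 3.7587 × 18.016 = 67.717 g.
At 64.14% yield, actual mass of H2O = 67.717 × 0.6414 = 43.434 g.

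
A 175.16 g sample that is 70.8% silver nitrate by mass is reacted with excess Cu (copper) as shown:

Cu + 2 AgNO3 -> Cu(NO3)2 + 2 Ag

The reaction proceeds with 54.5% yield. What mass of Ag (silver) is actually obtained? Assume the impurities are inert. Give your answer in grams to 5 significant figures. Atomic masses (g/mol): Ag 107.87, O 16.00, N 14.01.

42.916 g

Pure AgNO3 available = 175.16 g × 0.708 = 124.013 g.
M(AgNO3) = 107.87 + 14.01 + 3(16.00) = 169.88 g/mol.
M(Ag) = 107.87 g/mol.
n(AgNO3) = 124.013 g / 169.88 g/mol = 0.730005 mol.
From the equation the AgNO3:Ag mole ratio is 2:2, so n(Ag) = 0.730005 × 2/2 = 0.730005 mol.
Mass of Ag = 0.730005 mol × 107.87 g/mol = 78.7457 g.
Actual mass collected = 78.7457 g × 0.545 = 42.9164 g.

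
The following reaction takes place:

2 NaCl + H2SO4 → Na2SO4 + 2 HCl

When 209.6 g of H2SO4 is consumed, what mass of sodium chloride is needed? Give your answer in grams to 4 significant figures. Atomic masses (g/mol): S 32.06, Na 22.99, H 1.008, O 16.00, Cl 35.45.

M(H2SO4) = 2(1.008) + 32.06 + 4(16.00) = 98.076 g/mol.
M(NaCl) = 22.99 + 35.45 = 58.44 g/mol.
n(H2SO4) = 209.60 g / 98.076 g/mol = 2.1371 mol.
From the equation the H2SO4:NaCl mole ratio is 1:2, so n(NaCl) = 2.1371 × 2/1 = 4.2742 mol.
Mass of NaCl = 4.2742 mol × 58.44 g/mol = 249.79 g.

249.8 g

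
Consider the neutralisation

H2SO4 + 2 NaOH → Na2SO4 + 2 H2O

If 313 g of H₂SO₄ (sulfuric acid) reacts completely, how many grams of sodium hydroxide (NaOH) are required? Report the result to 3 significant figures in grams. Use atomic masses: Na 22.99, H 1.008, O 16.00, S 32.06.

255 g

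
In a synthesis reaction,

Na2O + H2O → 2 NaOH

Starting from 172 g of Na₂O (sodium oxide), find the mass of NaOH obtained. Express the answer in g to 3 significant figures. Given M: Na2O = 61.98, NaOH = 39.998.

222 g

n(Na2O) = 172.0 g / 61.98 g/mol = 2.775 mol.
From the equation the Na2O:NaOH mole ratio is 1:2, so n(NaOH) = 2.775 × 2/1 = 5.550 mol.
Mass of NaOH = 5.550 mol × 39.998 g/mol = 222.0 g.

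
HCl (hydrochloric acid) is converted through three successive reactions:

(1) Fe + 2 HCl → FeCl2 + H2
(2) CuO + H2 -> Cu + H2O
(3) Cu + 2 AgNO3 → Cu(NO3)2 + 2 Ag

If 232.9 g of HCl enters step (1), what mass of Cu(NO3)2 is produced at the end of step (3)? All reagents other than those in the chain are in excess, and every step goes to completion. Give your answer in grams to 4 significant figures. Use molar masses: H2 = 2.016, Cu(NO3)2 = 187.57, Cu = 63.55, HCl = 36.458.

n(HCl) = 232.9 / 36.458 = 6.3882 mol.
Reaction (1): HCl→H2 ratio 2:1 ⇒ n(H2) = 3.1941 mol.
Reaction (2): H2→Cu ratio 1:1 ⇒ n(Cu) = 3.1941 mol.
Reaction (3): Cu→Cu(NO3)2 ratio 1:1 ⇒ n(Cu(NO3)2) = 3.1941 mol.
Mass of Cu(NO3)2 = 3.1941 × 187.57 = 599.11 g.

599.1 g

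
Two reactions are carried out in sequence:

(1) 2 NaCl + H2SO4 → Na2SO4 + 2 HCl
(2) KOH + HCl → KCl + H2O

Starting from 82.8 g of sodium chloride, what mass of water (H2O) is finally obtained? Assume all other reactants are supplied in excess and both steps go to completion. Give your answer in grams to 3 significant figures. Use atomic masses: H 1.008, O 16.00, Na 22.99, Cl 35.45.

25.5 g

M(NaCl) = 22.99 + 35.45 = 58.44 g/mol.
M(H2O) = 2(1.008) + 16.00 = 18.016 g/mol.
n(NaCl) = 82.80 / 58.44 = 1.417 mol.
Step 1 gives a 2:2 ratio of NaCl to HCl, so n(HCl) = 1.417 mol.
In step 2 the HCl:H2O ratio is 1:1, so n(H2O) = 1.417 mol.
Mass of H2O = 1.417 × 18.016 = 25.53 g.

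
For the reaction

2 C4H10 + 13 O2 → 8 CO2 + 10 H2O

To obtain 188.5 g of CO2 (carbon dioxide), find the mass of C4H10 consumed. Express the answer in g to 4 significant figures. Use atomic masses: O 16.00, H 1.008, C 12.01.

M(CO2) = 12.01 + 2(16.00) = 44.01 g/mol.
M(C4H10) = 4(12.01) + 10(1.008) = 58.12 g/mol.
n(CO2) = 188.50 g / 44.01 g/mol = 4.2831 mol.
From the equation the CO2:C4H10 mole ratio is 8:2, so n(C4H10) = 4.2831 × 2/8 = 1.0708 mol.
Mass of C4H10 = 1.0708 mol × 58.12 g/mol = 62.234 g.

62.23 g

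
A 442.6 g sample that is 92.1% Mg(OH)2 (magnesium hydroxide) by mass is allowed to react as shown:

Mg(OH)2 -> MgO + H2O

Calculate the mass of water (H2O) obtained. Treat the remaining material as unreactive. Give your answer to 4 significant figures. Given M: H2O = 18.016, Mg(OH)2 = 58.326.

Mass of pure Mg(OH)2 = 442.6 g × 0.921 = 407.63 g.
n(Mg(OH)2) = 407.63 g / 58.326 g/mol = 6.9889 mol.
From the equation the Mg(OH)2:H2O mole ratio is 1:1, so n(H2O) = 6.9889 × 1/1 = 6.9889 mol.
Mass of H2O = 6.9889 mol × 18.016 g/mol = 125.91 g.

125.9 g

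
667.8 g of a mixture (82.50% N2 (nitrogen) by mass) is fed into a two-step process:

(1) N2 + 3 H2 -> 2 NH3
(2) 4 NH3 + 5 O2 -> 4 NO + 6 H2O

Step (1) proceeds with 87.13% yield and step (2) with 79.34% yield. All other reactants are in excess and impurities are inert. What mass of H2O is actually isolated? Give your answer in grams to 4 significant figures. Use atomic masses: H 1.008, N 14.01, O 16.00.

Pure N2 = 667.8 × 0.8250 = 550.93 g.
M(N2) = 2(14.01) = 28.02 g/mol.
M(H2O) = 2(1.008) + 16.00 = 18.016 g/mol.
n(N2) = 550.93 / 28.02 = 19.662 mol.
Step 1 (N2:NH3 = 1:2): theoretical n(NH3) = 39.324 mol; at 87.13% yield, n(NH3) = 34.263 mol.
Step 2 (NH3:H2O = 4:6): theoretical n(H2O) = 51.395 mol, so theoretical mass = 51.395 × 18.016 = 925.93 g.
At 79.34% yield, actual mass of H2O = 925.93 × 0.7934 = 734.64 g.

734.6 g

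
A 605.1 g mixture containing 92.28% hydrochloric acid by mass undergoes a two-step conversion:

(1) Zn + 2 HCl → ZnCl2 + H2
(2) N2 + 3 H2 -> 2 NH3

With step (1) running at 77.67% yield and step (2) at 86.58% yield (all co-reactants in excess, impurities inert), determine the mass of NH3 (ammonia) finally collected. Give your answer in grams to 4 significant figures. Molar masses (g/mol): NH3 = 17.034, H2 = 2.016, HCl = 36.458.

58.48 g

Pure HCl = 605.1 × 0.9228 = 558.39 g.
n(HCl) = 558.39 / 36.458 = 15.316 mol.
Step 1 (HCl:H2 = 2:1): theoretical n(H2) = 7.6579 mol; at 77.67% yield, n(H2) = 5.9479 mol.
Step 2 (H2:NH3 = 3:2): theoretical n(NH3) = 3.9653 mol, so theoretical mass = 3.9653 × 17.034 = 67.545 g.
At 86.58% yield, actual mass of NH3 = 67.545 × 0.8658 = 58.480 g.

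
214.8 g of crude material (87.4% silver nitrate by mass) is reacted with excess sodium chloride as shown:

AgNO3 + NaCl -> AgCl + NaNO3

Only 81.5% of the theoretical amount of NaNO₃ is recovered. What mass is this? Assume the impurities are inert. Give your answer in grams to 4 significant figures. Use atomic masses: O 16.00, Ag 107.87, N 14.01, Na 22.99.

Pure AgNO3 available = 214.8 g × 0.874 = 187.74 g.
M(AgNO3) = 107.87 + 14.01 + 3(16.00) = 169.88 g/mol.
M(NaNO3) = 22.99 + 14.01 + 3(16.00) = 85.00 g/mol.
n(AgNO3) = 187.74 g / 169.88 g/mol = 1.1051 mol.
From the equation the AgNO3:NaNO3 mole ratio is 1:1, so n(NaNO3) = 1.1051 × 1/1 = 1.1051 mol.
Mass of NaNO3 = 1.1051 mol × 85.00 g/mol = 93.934 g.
Actual mass collected = 93.934 g × 0.815 = 76.556 g.

76.56 g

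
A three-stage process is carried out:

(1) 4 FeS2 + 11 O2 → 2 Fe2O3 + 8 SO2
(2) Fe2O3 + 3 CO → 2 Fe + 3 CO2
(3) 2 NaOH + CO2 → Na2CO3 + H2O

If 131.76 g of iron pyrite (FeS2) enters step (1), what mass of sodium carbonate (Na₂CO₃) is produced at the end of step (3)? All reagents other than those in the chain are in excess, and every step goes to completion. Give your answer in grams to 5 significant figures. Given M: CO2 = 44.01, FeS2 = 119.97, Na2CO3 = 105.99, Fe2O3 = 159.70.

n(FeS2) = 131.76 / 119.97 = 1.09827 mol.
Reaction (1): FeS2→Fe2O3 ratio 4:2 ⇒ n(Fe2O3) = 0.549137 mol.
Reaction (2): Fe2O3→CO2 ratio 1:3 ⇒ n(CO2) = 1.64741 mol.
Reaction (3): CO2→Na2CO3 ratio 1:1 ⇒ n(Na2CO3) = 1.64741 mol.
Mass of Na2CO3 = 1.64741 × 105.99 = 174.609 g.

174.61 g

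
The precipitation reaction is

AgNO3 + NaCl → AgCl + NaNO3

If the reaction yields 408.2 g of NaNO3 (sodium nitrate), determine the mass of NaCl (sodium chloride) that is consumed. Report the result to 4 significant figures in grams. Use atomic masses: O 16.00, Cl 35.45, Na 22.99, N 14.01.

M(NaNO3) = 22.99 + 14.01 + 3(16.00) = 85.00 g/mol.
M(NaCl) = 22.99 + 35.45 = 58.44 g/mol.
n(NaNO3) = 408.20 g / 85.00 g/mol = 4.8024 mol.
From the equation the NaNO3:NaCl mole ratio is 1:1, so n(NaCl) = 4.8024 × 1/1 = 4.8024 mol.
Mass of NaCl = 4.8024 mol × 58.44 g/mol = 280.65 g.

280.6 g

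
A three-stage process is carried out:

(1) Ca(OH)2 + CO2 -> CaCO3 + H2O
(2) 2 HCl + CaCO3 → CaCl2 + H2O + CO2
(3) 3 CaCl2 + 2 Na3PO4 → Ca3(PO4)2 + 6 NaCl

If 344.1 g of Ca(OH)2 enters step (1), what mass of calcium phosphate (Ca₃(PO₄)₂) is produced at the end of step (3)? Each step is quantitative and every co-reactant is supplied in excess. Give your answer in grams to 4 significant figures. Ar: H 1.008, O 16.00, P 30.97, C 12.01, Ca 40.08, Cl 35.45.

480.2 g

M(Ca(OH)2) = 40.08 + 2(16.00) + 2(1.008) = 74.096 g/mol.
M(Ca3(PO4)2) = 3(40.08) + 2(30.97) + 8(16.00) = 310.18 g/mol.
n(Ca(OH)2) = 344.1 / 74.096 = 4.6440 mol.
Reaction (1): Ca(OH)2→CaCO3 ratio 1:1 ⇒ n(CaCO3) = 4.6440 mol.
Reaction (2): CaCO3→CaCl2 ratio 1:1 ⇒ n(CaCl2) = 4.6440 mol.
Reaction (3): CaCl2→Ca3(PO4)2 ratio 3:1 ⇒ n(Ca3(PO4)2) = 1.5480 mol.
Mass of Ca3(PO4)2 = 1.5480 × 310.18 = 480.16 g.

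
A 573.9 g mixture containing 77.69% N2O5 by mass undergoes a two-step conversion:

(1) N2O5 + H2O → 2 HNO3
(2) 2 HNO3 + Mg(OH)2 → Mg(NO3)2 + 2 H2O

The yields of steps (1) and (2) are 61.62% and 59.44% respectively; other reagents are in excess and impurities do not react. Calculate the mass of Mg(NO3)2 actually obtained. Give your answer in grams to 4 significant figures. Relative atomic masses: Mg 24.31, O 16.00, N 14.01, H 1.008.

Pure N2O5 = 573.9 × 0.7769 = 445.86 g.
M(N2O5) = 2(14.01) + 5(16.00) = 108.02 g/mol.
M(Mg(NO3)2) = 24.31 + 2(14.01) + 6(16.00) = 148.33 g/mol.
n(N2O5) = 445.86 / 108.02 = 4.1276 mol.
Step 1 (N2O5:HNO3 = 1:2): theoretical n(HNO3) = 8.2552 mol; at 61.62% yield, n(HNO3) = 5.0868 mol.
Step 2 (HNO3:Mg(NO3)2 = 2:1): theoretical n(Mg(NO3)2) = 2.5434 mol, so theoretical mass = 2.5434 × 148.33 = 377.27 g.
At 59.44% yield, actual mass of Mg(NO3)2 = 377.27 × 0.5944 = 224.25 g.

224.2 g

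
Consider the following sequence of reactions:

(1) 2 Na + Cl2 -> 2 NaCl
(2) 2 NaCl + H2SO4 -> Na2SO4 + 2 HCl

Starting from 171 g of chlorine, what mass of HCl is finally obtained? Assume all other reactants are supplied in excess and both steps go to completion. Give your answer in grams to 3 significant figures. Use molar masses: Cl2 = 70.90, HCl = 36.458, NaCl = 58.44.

176 g

n(Cl2) = 171.0 / 70.90 = 2.412 mol.
Step 1 gives a 1:2 ratio of Cl2 to NaCl, so n(NaCl) = 4.824 mol.
In step 2 the NaCl:HCl ratio is 2:2, so n(HCl) = 4.824 mol.
Mass of HCl = 4.824 × 36.458 = 175.9 g.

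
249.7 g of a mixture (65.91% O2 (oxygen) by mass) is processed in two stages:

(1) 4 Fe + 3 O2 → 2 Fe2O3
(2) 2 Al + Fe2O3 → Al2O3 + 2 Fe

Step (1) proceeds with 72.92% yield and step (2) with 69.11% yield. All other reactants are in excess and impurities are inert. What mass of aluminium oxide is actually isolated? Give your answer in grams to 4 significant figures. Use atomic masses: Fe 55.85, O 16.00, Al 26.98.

176.2 g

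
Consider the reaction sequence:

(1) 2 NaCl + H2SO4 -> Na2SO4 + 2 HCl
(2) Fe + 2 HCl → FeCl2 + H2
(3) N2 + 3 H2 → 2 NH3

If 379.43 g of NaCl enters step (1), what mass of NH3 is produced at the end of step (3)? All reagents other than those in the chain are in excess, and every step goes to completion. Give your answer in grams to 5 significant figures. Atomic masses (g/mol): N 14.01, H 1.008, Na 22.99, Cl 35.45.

36.865 g

M(NaCl) = 22.99 + 35.45 = 58.44 g/mol.
M(NH3) = 14.01 + 3(1.008) = 17.034 g/mol.
n(NaCl) = 379.43 / 58.44 = 6.49264 mol.
Reaction (1): NaCl→HCl ratio 2:2 ⇒ n(HCl) = 6.49264 mol.
Reaction (2): HCl→H2 ratio 2:1 ⇒ n(H2) = 3.24632 mol.
Reaction (3): H2→NH3 ratio 3:2 ⇒ n(NH3) = 2.16421 mol.
Mass of NH3 = 2.16421 × 17.034 = 36.8652 g.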